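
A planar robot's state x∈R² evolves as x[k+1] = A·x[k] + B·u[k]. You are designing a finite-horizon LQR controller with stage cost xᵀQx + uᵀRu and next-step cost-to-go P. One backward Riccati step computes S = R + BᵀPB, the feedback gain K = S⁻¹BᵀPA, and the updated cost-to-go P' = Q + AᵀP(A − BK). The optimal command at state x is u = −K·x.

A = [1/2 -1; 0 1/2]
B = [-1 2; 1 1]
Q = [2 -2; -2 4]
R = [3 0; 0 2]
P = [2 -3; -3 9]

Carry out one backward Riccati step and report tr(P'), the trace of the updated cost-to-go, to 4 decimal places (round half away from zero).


7.2518

BᵀP = [-5.0000 12.0000; 1.0000 3.0000]
S = R + BᵀPB = [3 0; 0 2] + [17.0000 2.0000; 2.0000 5.0000] = [20.0000 2.0000; 2.0000 7.0000]
BᵀPA = [-2.5000 11.0000; 0.5000 0.5000]
K = S⁻¹·BᵀPA = [-0.1360 0.5588; 0.1103 -0.0882]
A−BK = [0.1434 -0.2647; 0.0257 0.0294]
AᵀP(A−BK) = [0.1048 -0.3088; -0.3088 1.1471]
P' = Q + AᵀP(A−BK) = [2.1048 -2.3088; -2.3088 5.1471]
tr(P') = 7.2518


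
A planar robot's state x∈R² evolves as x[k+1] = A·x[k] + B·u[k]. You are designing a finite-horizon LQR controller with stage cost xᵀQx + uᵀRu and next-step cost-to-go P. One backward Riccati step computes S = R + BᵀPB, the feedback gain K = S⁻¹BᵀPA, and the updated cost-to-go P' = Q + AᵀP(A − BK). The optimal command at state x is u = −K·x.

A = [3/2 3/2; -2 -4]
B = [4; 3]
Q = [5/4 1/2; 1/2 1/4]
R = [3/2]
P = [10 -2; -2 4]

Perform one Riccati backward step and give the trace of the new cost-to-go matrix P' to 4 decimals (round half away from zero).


BᵀP = [34.0000 4.0000]
S = R + BᵀPB = [3/2] + [148.0000] = [149.5000]
BᵀPA = [43.0000 35.0000]
K = S⁻¹·BᵀPA = [0.2876 0.2341]
A−BK = [0.3495 0.5635; -2.8629 -4.7023]
AᵀP(A−BK) = [38.1321 62.4331; 62.4331 102.3060]
P' = Q + AᵀP(A−BK) = [39.3821 62.9331; 62.9331 102.5560]
tr(P') = 141.9381

141.9381


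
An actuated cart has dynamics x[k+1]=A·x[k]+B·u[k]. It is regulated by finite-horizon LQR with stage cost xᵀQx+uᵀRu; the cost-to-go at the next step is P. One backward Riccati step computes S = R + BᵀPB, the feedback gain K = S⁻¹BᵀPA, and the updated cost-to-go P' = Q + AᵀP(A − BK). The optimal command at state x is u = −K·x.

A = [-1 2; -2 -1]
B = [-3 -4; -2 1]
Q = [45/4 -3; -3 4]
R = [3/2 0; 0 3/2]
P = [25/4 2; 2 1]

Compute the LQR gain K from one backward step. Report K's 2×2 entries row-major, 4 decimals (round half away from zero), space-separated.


BᵀP = [-22.7500 -8.0000; -23.0000 -7.0000]
S = R + BᵀPB = [3/2 0; 0 3/2] + [84.2500 83.0000; 83.0000 85.0000] = [85.7500 83.0000; 83.0000 86.5000]
BᵀPA = [38.7500 -37.5000; 37.0000 -39.0000]
K = S⁻¹·BᵀPA = [0.5316 -0.0128; -0.0823 -0.4386]
A−BK = [0.2654 0.2072; -0.8545 -0.5869]
AᵀP(A−BK) = [0.6973 0.2236; 0.2236 0.4152]
P' = Q + AᵀP(A−BK) = [11.9473 -2.7764; -2.7764 4.4152]
tr(P') = 16.3625

0.5316 -0.0128 -0.0823 -0.4386


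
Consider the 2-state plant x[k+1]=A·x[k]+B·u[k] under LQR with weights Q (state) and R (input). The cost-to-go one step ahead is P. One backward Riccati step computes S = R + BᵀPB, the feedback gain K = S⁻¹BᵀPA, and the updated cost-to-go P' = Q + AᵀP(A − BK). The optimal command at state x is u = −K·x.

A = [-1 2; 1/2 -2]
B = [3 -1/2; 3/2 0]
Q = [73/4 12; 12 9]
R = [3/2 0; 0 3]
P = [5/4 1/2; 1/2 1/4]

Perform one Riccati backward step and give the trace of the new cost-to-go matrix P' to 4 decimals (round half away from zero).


BᵀP = [4.5000 1.8750; -0.6250 -0.2500]
S = R + BᵀPB = [3/2 0; 0 3] + [16.3125 -2.2500; -2.2500 0.3125] = [17.8125 -2.2500; -2.2500 3.3125]
BᵀPA = [-3.5625 5.2500; 0.5000 -0.7500]
K = S⁻¹·BᵀPA = [-0.1979 0.2911; 0.0165 -0.0287]
A−BK = [-0.3980 1.1123; 0.7969 -2.4367]
AᵀP(A−BK) = [0.0992 -0.1986; -0.1986 0.4501]
P' = Q + AᵀP(A−BK) = [18.3492 11.8014; 11.8014 9.4501]
tr(P') = 27.7993

27.7993


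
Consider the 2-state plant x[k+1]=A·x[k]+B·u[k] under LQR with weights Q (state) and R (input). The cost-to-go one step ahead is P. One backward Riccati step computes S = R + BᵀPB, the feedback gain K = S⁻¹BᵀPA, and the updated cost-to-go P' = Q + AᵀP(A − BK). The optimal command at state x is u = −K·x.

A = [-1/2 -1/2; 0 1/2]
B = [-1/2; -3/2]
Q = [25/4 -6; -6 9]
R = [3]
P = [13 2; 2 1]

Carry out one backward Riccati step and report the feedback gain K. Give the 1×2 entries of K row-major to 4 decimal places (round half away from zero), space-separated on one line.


0.4130 0.3043

BᵀP = [-9.5000 -2.5000]
S = R + BᵀPB = [3] + [8.5000] = [11.5000]
BᵀPA = [4.7500 3.5000]
K = S⁻¹·BᵀPA = [0.4130 0.3043]
A−BK = [-0.2935 -0.3478; 0.6196 0.9565]
AᵀP(A−BK) = [1.2880 1.3043; 1.3043 1.4348]
P' = Q + AᵀP(A−BK) = [7.5380 -4.6957; -4.6957 10.4348]
tr(P') = 17.9728


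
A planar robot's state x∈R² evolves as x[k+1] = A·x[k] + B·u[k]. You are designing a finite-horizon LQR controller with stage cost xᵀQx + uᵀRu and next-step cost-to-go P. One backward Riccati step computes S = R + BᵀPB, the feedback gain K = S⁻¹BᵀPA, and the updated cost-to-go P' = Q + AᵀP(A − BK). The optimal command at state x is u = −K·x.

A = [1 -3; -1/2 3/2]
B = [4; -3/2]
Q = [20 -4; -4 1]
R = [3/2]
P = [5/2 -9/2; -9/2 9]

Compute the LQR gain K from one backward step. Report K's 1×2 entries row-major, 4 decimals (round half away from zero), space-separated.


0.2808 -0.8423

BᵀP = [16.7500 -31.5000]
S = R + BᵀPB = [3/2] + [114.2500] = [115.7500]
BᵀPA = [32.5000 -97.5000]
K = S⁻¹·BᵀPA = [0.2808 -0.8423]
A−BK = [-0.1231 0.3693; -0.0788 0.2365]
AᵀP(A−BK) = [0.1247 -0.3742; -0.3742 1.1226]
P' = Q + AᵀP(A−BK) = [20.1247 -4.3742; -4.3742 2.1226]
tr(P') = 22.2473


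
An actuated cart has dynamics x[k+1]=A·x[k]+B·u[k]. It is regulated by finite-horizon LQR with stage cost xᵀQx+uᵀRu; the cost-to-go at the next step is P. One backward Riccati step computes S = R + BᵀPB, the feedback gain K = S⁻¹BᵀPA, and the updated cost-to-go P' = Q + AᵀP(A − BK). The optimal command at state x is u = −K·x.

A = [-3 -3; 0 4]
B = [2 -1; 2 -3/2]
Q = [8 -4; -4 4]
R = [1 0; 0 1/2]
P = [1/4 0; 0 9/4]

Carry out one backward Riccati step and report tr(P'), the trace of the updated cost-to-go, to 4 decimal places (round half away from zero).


BᵀP = [0.5000 4.5000; -0.2500 -3.3750]
S = R + BᵀPB = [1 0; 0 1/2] + [10.0000 -7.2500; -7.2500 5.3125] = [11.0000 -7.2500; -7.2500 5.8125]
BᵀPA = [-1.5000 16.5000; 0.7500 -12.7500]
K = S⁻¹·BᵀPA = [-0.2885 0.3049; -0.2308 -1.8132]
A−BK = [-2.6538 -5.4231; 0.2308 0.6703]
AᵀP(A−BK) = [1.9904 4.0673; 4.0673 10.1003]
P' = Q + AᵀP(A−BK) = [9.9904 0.0673; 0.0673 14.1003]
tr(P') = 24.0907

24.0907


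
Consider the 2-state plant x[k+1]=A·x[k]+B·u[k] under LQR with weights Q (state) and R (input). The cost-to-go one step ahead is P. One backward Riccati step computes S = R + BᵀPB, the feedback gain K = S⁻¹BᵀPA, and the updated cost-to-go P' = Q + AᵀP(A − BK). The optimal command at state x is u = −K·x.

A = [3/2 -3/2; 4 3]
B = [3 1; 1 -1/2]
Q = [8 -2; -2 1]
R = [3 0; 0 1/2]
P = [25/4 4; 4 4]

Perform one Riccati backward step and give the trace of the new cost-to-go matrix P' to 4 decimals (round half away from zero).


BᵀP = [22.7500 16.0000; 4.2500 2.0000]
S = R + BᵀPB = [3 0; 0 1/2] + [84.2500 14.7500; 14.7500 3.2500] = [87.2500 14.7500; 14.7500 3.7500]
BᵀPA = [98.1250 13.8750; 14.3750 -0.3750]
K = S⁻¹·BᵀPA = [1.4225 0.5251; -1.7617 -2.1653]
A−BK = [-1.0057 -0.9099; 1.6967 1.3922]
AᵀP(A−BK) = [11.8076 7.5402; 7.5402 5.9649]
P' = Q + AᵀP(A−BK) = [19.8076 5.5402; 5.5402 6.9649]
tr(P') = 26.7725

26.7725


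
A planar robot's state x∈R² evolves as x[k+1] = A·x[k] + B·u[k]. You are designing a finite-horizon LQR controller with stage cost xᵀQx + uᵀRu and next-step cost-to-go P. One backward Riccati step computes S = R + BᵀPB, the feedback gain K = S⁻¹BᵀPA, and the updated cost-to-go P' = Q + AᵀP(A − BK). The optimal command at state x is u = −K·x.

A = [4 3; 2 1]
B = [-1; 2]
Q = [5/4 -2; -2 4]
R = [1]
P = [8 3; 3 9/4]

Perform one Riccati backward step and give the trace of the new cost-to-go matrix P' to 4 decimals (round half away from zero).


BᵀP = [-2.0000 1.5000]
S = R + BᵀPB = [1] + [5.0000] = [6.0000]
BᵀPA = [-5.0000 -4.5000]
K = S⁻¹·BᵀPA = [-0.8333 -0.7500]
A−BK = [3.1667 2.2500; 3.6667 2.5000]
AᵀP(A−BK) = [180.8333 126.7500; 126.7500 88.8750]
P' = Q + AᵀP(A−BK) = [182.0833 124.7500; 124.7500 92.8750]
tr(P') = 274.9583

274.9583


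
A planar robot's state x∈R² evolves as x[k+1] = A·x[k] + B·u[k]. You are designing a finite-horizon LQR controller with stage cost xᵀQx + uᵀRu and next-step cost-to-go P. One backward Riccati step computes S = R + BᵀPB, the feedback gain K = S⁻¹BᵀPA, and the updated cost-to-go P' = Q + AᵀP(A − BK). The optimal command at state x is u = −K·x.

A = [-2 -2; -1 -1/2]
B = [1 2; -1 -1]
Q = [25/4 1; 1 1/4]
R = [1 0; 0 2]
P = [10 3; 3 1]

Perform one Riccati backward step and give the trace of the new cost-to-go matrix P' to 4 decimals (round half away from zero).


12.5476

BᵀP = [7.0000 2.0000; 17.0000 5.0000]
S = R + BᵀPB = [1 0; 0 2] + [5.0000 12.0000; 12.0000 29.0000] = [6.0000 12.0000; 12.0000 31.0000]
BᵀPA = [-16.0000 -15.0000; -39.0000 -36.5000]
K = S⁻¹·BᵀPA = [-0.6667 -0.6429; -1.0000 -0.9286]
A−BK = [0.6667 0.5000; -2.6667 -2.0714]
AᵀP(A−BK) = [3.3333 3.0000; 3.0000 2.7143]
P' = Q + AᵀP(A−BK) = [9.5833 4.0000; 4.0000 2.9643]
tr(P') = 12.5476


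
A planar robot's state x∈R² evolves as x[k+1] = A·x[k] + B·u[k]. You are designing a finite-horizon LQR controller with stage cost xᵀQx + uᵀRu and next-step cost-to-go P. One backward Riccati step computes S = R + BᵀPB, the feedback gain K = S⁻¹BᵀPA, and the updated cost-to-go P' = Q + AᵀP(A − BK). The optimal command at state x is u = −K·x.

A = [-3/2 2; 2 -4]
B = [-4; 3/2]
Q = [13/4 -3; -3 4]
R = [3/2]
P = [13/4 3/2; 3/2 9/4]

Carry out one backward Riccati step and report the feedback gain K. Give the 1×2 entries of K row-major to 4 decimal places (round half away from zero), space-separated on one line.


BᵀP = [-10.7500 -2.6250]
S = R + BᵀPB = [3/2] + [39.0625] = [40.5625]
BᵀPA = [10.8750 -11.0000]
K = S⁻¹·BᵀPA = [0.2681 -0.2712]
A−BK = [-0.4276 0.9153; 1.5978 -3.5932]
AᵀP(A−BK) = [4.3969 -9.8008; -9.8008 22.0169]
P' = Q + AᵀP(A−BK) = [7.6469 -12.8008; -12.8008 26.0169]
tr(P') = 33.6638

0.2681 -0.2712


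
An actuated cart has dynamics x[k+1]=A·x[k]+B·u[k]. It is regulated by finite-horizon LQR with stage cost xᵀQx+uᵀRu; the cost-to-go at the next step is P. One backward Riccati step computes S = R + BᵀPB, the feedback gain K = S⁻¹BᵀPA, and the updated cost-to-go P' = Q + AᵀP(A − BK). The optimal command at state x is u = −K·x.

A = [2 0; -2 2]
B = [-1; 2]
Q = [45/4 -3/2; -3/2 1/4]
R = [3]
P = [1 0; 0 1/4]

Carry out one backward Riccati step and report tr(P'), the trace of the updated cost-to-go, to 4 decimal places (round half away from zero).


15.5000

BᵀP = [-1.0000 0.5000]
S = R + BᵀPB = [3] + [2.0000] = [5.0000]
BᵀPA = [-3.0000 1.0000]
K = S⁻¹·BᵀPA = [-0.6000 0.2000]
A−BK = [1.4000 0.2000; -0.8000 1.6000]
AᵀP(A−BK) = [3.2000 -0.4000; -0.4000 0.8000]
P' = Q + AᵀP(A−BK) = [14.4500 -1.9000; -1.9000 1.0500]
tr(P') = 15.5000


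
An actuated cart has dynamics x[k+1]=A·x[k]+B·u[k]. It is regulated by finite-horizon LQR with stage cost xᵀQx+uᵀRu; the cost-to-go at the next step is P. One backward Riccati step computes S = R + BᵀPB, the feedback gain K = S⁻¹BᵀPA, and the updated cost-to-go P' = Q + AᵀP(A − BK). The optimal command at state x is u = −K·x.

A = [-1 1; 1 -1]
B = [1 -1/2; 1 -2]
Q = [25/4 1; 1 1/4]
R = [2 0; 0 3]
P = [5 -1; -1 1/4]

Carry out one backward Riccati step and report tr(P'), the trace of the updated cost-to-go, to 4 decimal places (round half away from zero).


BᵀP = [4.0000 -0.7500; -0.5000 0.0000]
S = R + BᵀPB = [2 0; 0 3] + [3.2500 -0.5000; -0.5000 0.2500] = [5.2500 -0.5000; -0.5000 3.2500]
BᵀPA = [-4.7500 4.7500; 0.5000 -0.5000]
K = S⁻¹·BᵀPA = [-0.9033 0.9033; 0.0149 -0.0149]
A−BK = [-0.0892 0.0892; 1.9331 -1.9331]
AᵀP(A−BK) = [2.9517 -2.9517; -2.9517 2.9517]
P' = Q + AᵀP(A−BK) = [9.2017 -1.9517; -1.9517 3.2017]
tr(P') = 12.4033

12.4033


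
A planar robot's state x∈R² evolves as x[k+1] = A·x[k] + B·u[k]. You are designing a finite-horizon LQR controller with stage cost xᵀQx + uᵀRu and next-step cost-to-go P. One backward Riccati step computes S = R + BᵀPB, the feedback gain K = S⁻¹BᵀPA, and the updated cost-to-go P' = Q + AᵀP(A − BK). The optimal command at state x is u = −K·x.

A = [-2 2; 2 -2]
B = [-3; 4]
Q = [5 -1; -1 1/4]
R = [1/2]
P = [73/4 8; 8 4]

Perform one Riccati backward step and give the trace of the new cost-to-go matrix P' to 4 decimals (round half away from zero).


7.8895

BᵀP = [-22.7500 -8.0000]
S = R + BᵀPB = [1/2] + [36.2500] = [36.7500]
BᵀPA = [29.5000 -29.5000]
K = S⁻¹·BᵀPA = [0.8027 -0.8027]
A−BK = [0.4082 -0.4082; -1.2109 1.2109]
AᵀP(A−BK) = [1.3197 -1.3197; -1.3197 1.3197]
P' = Q + AᵀP(A−BK) = [6.3197 -2.3197; -2.3197 1.5697]
tr(P') = 7.8895


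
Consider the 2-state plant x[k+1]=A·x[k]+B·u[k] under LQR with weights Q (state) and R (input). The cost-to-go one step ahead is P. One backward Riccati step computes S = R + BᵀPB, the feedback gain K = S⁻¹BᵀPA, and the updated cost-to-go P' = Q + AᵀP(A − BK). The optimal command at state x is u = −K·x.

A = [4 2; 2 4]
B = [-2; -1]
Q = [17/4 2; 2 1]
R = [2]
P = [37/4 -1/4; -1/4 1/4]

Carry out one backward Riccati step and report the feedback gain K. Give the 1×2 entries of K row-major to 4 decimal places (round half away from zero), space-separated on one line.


BᵀP = [-18.2500 0.2500]
S = R + BᵀPB = [2] + [36.2500] = [38.2500]
BᵀPA = [-72.5000 -35.5000]
K = S⁻¹·BᵀPA = [-1.8954 -0.9281]
A−BK = [0.2092 0.1438; 0.1046 3.0719]
AᵀP(A−BK) = [7.5817 3.7124; 3.7124 4.0523]
P' = Q + AᵀP(A−BK) = [11.8317 5.7124; 5.7124 5.0523]
tr(P') = 16.8840

-1.8954 -0.9281


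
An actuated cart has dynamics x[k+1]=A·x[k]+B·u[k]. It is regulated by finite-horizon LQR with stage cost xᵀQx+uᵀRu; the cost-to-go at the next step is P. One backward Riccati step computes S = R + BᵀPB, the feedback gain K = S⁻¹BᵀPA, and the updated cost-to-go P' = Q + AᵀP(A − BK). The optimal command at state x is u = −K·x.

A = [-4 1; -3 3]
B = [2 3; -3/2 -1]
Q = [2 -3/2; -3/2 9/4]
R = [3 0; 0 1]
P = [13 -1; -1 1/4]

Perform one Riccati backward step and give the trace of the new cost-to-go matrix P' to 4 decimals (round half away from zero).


BᵀP = [27.5000 -2.3750; 40.0000 -3.2500]
S = R + BᵀPB = [3 0; 0 1] + [58.5625 84.8750; 84.8750 123.2500] = [61.5625 84.8750; 84.8750 124.2500]
BᵀPA = [-102.8750 20.3750; -150.2500 30.2500]
K = S⁻¹·BᵀPA = [-0.0668 -0.0806; -1.1636 0.2985]
A−BK = [-0.3755 0.2656; -4.2638 3.1777]
AᵀP(A−BK) = [4.5434 -2.6893; -2.6893 1.8621]
P' = Q + AᵀP(A−BK) = [6.5434 -4.1893; -4.1893 4.1121]
tr(P') = 10.6554

10.6554


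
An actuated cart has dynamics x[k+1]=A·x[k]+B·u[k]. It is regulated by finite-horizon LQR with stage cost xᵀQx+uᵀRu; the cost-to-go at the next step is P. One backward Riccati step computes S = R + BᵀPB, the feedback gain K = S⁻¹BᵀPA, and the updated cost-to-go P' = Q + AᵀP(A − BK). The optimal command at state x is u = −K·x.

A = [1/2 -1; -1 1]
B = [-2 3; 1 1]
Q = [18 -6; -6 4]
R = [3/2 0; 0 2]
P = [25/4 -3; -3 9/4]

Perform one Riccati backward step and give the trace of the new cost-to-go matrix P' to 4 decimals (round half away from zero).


BᵀP = [-15.5000 8.2500; 15.7500 -6.7500]
S = R + BᵀPB = [3/2 0; 0 2] + [39.2500 -38.2500; -38.2500 40.5000] = [40.7500 -38.2500; -38.2500 42.5000]
BᵀPA = [-16.0000 23.7500; 14.6250 -22.5000]
K = S⁻¹·BᵀPA = [-0.4486 0.5534; -0.0596 -0.0314]
A−BK = [-0.2183 0.2009; -0.4917 0.4780]
AᵀP(A−BK) = [0.5068 -0.5622; -0.5622 0.6515]
P' = Q + AᵀP(A−BK) = [18.5068 -6.5622; -6.5622 4.6515]
tr(P') = 23.1583

23.1583


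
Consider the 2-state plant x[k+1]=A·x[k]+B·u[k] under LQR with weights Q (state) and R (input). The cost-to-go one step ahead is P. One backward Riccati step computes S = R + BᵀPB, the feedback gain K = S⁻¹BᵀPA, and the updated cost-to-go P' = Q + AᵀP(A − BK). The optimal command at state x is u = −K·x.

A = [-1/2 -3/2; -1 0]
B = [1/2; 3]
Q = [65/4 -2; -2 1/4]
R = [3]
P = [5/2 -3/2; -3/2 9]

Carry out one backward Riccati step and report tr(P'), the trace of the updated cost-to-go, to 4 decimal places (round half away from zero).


22.3853

BᵀP = [-3.2500 26.2500]
S = R + BᵀPB = [3] + [77.1250] = [80.1250]
BᵀPA = [-24.6250 4.8750]
K = S⁻¹·BᵀPA = [-0.3073 0.0608]
A−BK = [-0.3463 -1.5304; -0.0780 -0.1825]
AᵀP(A−BK) = [0.5569 1.1232; 1.1232 5.3284]
P' = Q + AᵀP(A−BK) = [16.8069 -0.8768; -0.8768 5.5784]
tr(P') = 22.3853


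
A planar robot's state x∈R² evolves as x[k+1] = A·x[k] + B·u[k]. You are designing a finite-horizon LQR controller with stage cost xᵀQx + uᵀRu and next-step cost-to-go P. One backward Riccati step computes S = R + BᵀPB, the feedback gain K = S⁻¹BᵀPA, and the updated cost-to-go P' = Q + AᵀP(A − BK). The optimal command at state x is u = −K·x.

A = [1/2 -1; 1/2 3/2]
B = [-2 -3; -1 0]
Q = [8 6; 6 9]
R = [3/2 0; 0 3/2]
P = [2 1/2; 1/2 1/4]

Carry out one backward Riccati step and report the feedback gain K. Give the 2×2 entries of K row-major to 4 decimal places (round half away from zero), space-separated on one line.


BᵀP = [-4.5000 -1.2500; -6.0000 -1.5000]
S = R + BᵀPB = [3/2 0; 0 3/2] + [10.2500 13.5000; 13.5000 18.0000] = [11.7500 13.5000; 13.5000 19.5000]
BᵀPA = [-2.8750 2.6250; -3.7500 3.7500]
K = S⁻¹·BᵀPA = [-0.1160 0.0120; -0.1120 0.1840]
A−BK = [-0.0680 -0.4240; 0.3840 1.5120]
AᵀP(A−BK) = [0.0590 0.0370; 0.0370 0.3410]
P' = Q + AᵀP(A−BK) = [8.0590 6.0370; 6.0370 9.3410]
tr(P') = 17.4000

-0.1160 0.0120 -0.1120 0.1840


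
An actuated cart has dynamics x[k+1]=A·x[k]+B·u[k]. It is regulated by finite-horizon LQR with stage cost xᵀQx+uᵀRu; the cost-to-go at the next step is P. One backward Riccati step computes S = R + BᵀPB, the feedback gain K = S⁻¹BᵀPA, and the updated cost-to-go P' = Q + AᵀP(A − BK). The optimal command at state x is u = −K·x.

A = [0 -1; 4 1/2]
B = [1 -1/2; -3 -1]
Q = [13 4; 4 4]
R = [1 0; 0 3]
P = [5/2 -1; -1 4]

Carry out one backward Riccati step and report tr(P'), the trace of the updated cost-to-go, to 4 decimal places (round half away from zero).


21.3606

BᵀP = [5.5000 -13.0000; -0.2500 -3.5000]
S = R + BᵀPB = [1 0; 0 3] + [44.5000 10.2500; 10.2500 3.6250] = [45.5000 10.2500; 10.2500 6.6250]
BᵀPA = [-52.0000 -12.0000; -14.0000 -1.5000]
K = S⁻¹·BᵀPA = [-1.0236 -0.3265; -0.5296 0.2788]
A−BK = [0.7588 -0.5341; 0.3997 -0.2008]
AᵀP(A−BK) = [3.3609 -1.0770; -1.0770 0.9997]
P' = Q + AᵀP(A−BK) = [16.3609 2.9230; 2.9230 4.9997]
tr(P') = 21.3606


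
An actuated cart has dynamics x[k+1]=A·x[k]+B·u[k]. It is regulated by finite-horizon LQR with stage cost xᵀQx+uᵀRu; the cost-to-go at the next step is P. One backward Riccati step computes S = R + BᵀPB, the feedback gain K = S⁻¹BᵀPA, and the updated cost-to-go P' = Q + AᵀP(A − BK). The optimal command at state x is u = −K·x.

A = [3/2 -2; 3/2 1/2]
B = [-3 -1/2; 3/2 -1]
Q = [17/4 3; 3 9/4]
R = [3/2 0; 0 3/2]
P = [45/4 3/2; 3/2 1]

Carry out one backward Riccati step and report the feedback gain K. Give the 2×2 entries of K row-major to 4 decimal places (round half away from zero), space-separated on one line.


BᵀP = [-31.5000 -3.0000; -7.1250 -1.7500]
S = R + BᵀPB = [3/2 0; 0 3/2] + [90.0000 18.7500; 18.7500 5.3125] = [91.5000 18.7500; 18.7500 6.8125]
BᵀPA = [-51.7500 61.5000; -13.3125 13.3750]
K = S⁻¹·BᵀPA = [-0.3788 0.6188; -0.9117 0.2601]
A−BK = [-0.0921 -0.0135; 1.1564 -0.1682]
AᵀP(A−BK) = [2.5752 -0.8879; -0.8879 0.7130]
P' = Q + AᵀP(A−BK) = [6.8252 2.1121; 2.1121 2.9630]
tr(P') = 9.7882

-0.3788 0.6188 -0.9117 0.2601


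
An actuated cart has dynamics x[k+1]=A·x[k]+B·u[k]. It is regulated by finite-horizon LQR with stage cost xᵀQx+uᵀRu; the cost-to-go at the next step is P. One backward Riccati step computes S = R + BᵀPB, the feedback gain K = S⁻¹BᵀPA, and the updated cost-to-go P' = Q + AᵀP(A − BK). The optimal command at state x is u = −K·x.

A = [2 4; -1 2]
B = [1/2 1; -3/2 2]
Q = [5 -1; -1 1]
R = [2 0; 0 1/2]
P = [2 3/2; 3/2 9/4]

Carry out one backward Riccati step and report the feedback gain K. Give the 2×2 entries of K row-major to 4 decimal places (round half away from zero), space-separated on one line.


0.5558 0.5644 0.4350 2.0382

BᵀP = [-1.2500 -2.6250; 5.0000 6.0000]
S = R + BᵀPB = [2 0; 0 1/2] + [3.3125 -6.5000; -6.5000 17.0000] = [5.3125 -6.5000; -6.5000 17.5000]
BᵀPA = [0.1250 -10.2500; 4.0000 32.0000]
K = S⁻¹·BᵀPA = [0.5558 0.5644; 0.4350 2.0382]
A−BK = [1.2871 1.6796; -1.0364 -1.2298]
AᵀP(A−BK) = [2.4405 3.2766; 3.2766 5.5625]
P' = Q + AᵀP(A−BK) = [7.4405 2.2766; 2.2766 6.5625]
tr(P') = 14.0031


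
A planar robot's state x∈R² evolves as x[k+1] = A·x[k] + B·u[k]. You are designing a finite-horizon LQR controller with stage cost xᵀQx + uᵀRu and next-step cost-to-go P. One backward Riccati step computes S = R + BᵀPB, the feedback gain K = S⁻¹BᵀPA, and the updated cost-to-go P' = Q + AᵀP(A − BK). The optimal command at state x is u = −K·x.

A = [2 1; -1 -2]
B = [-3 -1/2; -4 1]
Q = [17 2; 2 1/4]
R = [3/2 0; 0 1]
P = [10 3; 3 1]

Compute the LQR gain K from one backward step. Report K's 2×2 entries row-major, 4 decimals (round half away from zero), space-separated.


BᵀP = [-42.0000 -13.0000; -2.0000 -0.5000]
S = R + BᵀPB = [3/2 0; 0 1] + [178.0000 8.0000; 8.0000 0.5000] = [179.5000 8.0000; 8.0000 1.5000]
BᵀPA = [-71.0000 -16.0000; -3.5000 -1.0000]
K = S⁻¹·BᵀPA = [-0.3825 -0.0780; -0.2935 -0.2509]
A−BK = [0.7058 0.6407; -2.2363 -2.0609]
AᵀP(A−BK) = [0.8179 0.5871; 0.5871 0.5018]
P' = Q + AᵀP(A−BK) = [17.8179 2.5871; 2.5871 0.7518]
tr(P') = 18.5697

-0.3825 -0.0780 -0.2935 -0.2509


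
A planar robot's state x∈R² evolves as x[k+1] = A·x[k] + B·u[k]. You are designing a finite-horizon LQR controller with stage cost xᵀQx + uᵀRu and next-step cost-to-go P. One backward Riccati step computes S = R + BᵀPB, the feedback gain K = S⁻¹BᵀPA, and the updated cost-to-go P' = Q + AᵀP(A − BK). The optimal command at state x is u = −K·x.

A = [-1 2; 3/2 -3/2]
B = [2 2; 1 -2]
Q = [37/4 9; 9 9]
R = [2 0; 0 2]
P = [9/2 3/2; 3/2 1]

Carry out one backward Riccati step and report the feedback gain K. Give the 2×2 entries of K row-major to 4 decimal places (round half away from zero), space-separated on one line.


0.0290 0.2806 -0.4065 0.5710

BᵀP = [10.5000 4.0000; 6.0000 1.0000]
S = R + BᵀPB = [2 0; 0 2] + [25.0000 13.0000; 13.0000 10.0000] = [27.0000 13.0000; 13.0000 12.0000]
BᵀPA = [-4.5000 15.0000; -4.5000 10.5000]
K = S⁻¹·BᵀPA = [0.0290 0.2806; -0.4065 0.5710]
A−BK = [-0.2452 0.2968; 0.6581 -0.6387]
AᵀP(A−BK) = [0.5516 -0.6677; -0.6677 1.0452]
P' = Q + AᵀP(A−BK) = [9.8016 8.3323; 8.3323 10.0452]
tr(P') = 19.8468


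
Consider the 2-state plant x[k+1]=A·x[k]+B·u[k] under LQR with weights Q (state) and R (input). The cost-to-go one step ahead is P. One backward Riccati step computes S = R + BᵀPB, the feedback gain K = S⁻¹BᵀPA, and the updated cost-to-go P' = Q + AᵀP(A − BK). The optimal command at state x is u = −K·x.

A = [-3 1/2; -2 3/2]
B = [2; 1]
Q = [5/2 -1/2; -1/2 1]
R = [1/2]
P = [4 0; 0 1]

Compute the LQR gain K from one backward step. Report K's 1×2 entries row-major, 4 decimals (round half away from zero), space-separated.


-1.4857 0.3143

BᵀP = [8.0000 1.0000]
S = R + BᵀPB = [1/2] + [17.0000] = [17.5000]
BᵀPA = [-26.0000 5.5000]
K = S⁻¹·BᵀPA = [-1.4857 0.3143]
A−BK = [-0.0286 -0.1286; -0.5143 1.1857]
AᵀP(A−BK) = [1.3714 -0.8286; -0.8286 1.5214]
P' = Q + AᵀP(A−BK) = [3.8714 -1.3286; -1.3286 2.5214]
tr(P') = 6.3929


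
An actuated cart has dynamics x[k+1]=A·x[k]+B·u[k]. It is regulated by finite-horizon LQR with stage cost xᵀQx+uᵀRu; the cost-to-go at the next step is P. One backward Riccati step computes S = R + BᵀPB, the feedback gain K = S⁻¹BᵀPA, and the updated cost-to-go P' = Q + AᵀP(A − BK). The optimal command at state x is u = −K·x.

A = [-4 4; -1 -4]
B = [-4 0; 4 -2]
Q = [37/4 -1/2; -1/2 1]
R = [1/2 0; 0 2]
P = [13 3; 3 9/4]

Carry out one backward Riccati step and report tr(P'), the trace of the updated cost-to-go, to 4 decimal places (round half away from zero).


21.4414

BᵀP = [-40.0000 -3.0000; -6.0000 -4.5000]
S = R + BᵀPB = [1/2 0; 0 2] + [148.0000 6.0000; 6.0000 9.0000] = [148.5000 6.0000; 6.0000 11.0000]
BᵀPA = [163.0000 -148.0000; 28.5000 -6.0000]
K = S⁻¹·BᵀPA = [1.0153 -0.9966; 2.0371 -0.0019]
A−BK = [0.0613 0.0138; -0.9872 -0.0175]
AᵀP(A−BK) = [10.6931 -0.5077; -0.5077 0.4983]
P' = Q + AᵀP(A−BK) = [19.9431 -1.0077; -1.0077 1.4983]
tr(P') = 21.4414


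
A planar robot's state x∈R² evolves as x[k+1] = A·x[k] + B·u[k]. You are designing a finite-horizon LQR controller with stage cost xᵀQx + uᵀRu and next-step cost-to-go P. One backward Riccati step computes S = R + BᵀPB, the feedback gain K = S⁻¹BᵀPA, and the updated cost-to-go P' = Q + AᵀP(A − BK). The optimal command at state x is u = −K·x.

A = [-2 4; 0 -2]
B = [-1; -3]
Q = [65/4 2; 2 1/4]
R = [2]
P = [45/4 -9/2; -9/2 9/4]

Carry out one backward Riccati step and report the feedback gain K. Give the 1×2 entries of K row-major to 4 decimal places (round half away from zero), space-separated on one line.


-0.6923 2.0769

BᵀP = [2.2500 -2.2500]
S = R + BᵀPB = [2] + [4.5000] = [6.5000]
BᵀPA = [-4.5000 13.5000]
K = S⁻¹·BᵀPA = [-0.6923 2.0769]
A−BK = [-2.6923 6.0769; -2.0769 4.2308]
AᵀP(A−BK) = [41.8846 -98.6538; -98.6538 232.9615]
P' = Q + AᵀP(A−BK) = [58.1346 -96.6538; -96.6538 233.2115]
tr(P') = 291.3462


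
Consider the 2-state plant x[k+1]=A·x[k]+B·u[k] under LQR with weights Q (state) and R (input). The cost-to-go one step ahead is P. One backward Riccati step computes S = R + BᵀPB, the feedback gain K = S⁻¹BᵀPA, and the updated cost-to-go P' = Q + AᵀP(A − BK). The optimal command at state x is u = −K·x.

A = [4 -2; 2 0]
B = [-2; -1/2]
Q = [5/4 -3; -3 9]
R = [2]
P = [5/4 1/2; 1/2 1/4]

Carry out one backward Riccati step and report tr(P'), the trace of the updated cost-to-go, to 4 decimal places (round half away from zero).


BᵀP = [-2.7500 -1.1250]
S = R + BᵀPB = [2] + [6.0625] = [8.0625]
BᵀPA = [-13.2500 5.5000]
K = S⁻¹·BᵀPA = [-1.6434 0.6822]
A−BK = [0.7132 -0.6357; 1.1783 0.3411]
AᵀP(A−BK) = [7.2248 -2.9612; -2.9612 1.2481]
P' = Q + AᵀP(A−BK) = [8.4748 -5.9612; -5.9612 10.2481]
tr(P') = 18.7229

18.7229


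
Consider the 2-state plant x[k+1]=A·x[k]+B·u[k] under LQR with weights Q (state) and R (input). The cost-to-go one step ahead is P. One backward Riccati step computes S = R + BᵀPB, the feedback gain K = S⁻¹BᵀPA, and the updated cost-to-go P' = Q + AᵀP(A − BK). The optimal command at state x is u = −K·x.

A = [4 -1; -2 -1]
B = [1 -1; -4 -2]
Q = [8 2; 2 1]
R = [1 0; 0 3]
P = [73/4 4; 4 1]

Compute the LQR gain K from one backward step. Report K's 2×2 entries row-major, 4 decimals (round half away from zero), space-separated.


BᵀP = [2.2500 0.0000; -26.2500 -6.0000]
S = R + BᵀPB = [1 0; 0 3] + [2.2500 -2.2500; -2.2500 38.2500] = [3.2500 -2.2500; -2.2500 41.2500]
BᵀPA = [9.0000 -2.2500; -93.0000 32.2500]
K = S⁻¹·BᵀPA = [1.2558 -0.1570; -2.1860 0.7733]
A−BK = [0.5581 -0.0698; -1.3488 -0.0814]
AᵀP(A−BK) = [17.3953 -5.6744; -5.6744 1.9593]
P' = Q + AᵀP(A−BK) = [25.3953 -3.6744; -3.6744 2.9593]
tr(P') = 28.3547

1.2558 -0.1570 -2.1860 0.7733


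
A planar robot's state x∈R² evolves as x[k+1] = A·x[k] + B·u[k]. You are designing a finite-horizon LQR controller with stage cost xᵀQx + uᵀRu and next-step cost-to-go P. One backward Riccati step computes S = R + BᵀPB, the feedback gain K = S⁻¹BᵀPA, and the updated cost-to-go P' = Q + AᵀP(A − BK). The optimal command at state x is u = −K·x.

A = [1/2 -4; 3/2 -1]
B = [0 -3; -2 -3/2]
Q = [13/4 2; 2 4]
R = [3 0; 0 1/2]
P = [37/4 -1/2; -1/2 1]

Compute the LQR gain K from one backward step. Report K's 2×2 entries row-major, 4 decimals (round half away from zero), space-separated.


-0.3571 -0.2857 -0.1656 1.3252

BᵀP = [1.0000 -2.0000; -27.0000 0.0000]
S = R + BᵀPB = [3 0; 0 1/2] + [4.0000 0.0000; 0.0000 81.0000] = [7.0000 0.0000; 0.0000 81.5000]
BᵀPA = [-2.5000 -2.0000; -13.5000 108.0000]
K = S⁻¹·BᵀPA = [-0.3571 -0.2857; -0.1656 1.3252]
A−BK = [0.0031 -0.0245; 0.5372 0.4163]
AᵀP(A−BK) = [0.6834 0.4253; 0.4253 1.3120]
P' = Q + AᵀP(A−BK) = [3.9334 2.4253; 2.4253 5.3120]
tr(P') = 9.2455


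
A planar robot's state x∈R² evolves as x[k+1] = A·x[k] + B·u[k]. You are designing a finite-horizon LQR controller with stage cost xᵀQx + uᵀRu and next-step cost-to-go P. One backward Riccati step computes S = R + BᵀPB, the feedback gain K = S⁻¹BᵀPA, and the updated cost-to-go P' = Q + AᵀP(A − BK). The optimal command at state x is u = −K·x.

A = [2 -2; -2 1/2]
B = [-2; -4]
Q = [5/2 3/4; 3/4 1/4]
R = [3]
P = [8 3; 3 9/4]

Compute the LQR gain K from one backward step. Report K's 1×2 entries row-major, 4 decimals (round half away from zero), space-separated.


BᵀP = [-28.0000 -15.0000]
S = R + BᵀPB = [3] + [116.0000] = [119.0000]
BᵀPA = [-26.0000 48.5000]
K = S⁻¹·BᵀPA = [-0.2185 0.4076]
A−BK = [1.5630 -1.1849; -2.8739 2.1303]
AᵀP(A−BK) = [11.3193 -8.6534; -8.6534 6.7957]
P' = Q + AᵀP(A−BK) = [13.8193 -7.9034; -7.9034 7.0457]
tr(P') = 20.8650

-0.2185 0.4076


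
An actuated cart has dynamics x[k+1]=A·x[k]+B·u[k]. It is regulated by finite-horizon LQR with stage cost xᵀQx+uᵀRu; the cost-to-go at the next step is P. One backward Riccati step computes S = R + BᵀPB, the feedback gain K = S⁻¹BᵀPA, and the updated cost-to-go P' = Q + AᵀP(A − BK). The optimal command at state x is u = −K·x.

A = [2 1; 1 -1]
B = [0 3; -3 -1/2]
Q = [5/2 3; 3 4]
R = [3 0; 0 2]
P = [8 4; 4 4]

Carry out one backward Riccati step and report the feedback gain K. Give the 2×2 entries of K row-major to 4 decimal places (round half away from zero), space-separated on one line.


-0.4162 0.2312 0.6590 0.3006

BᵀP = [-12.0000 -12.0000; 22.0000 10.0000]
S = R + BᵀPB = [3 0; 0 2] + [36.0000 -30.0000; -30.0000 61.0000] = [39.0000 -30.0000; -30.0000 63.0000]
BᵀPA = [-36.0000 0.0000; 54.0000 12.0000]
K = S⁻¹·BᵀPA = [-0.4162 0.2312; 0.6590 0.3006]
A−BK = [0.0231 0.0983; 0.0809 -0.1561]
AᵀP(A−BK) = [1.4335 0.0925; 0.0925 0.3931]
P' = Q + AᵀP(A−BK) = [3.9335 3.0925; 3.0925 4.3931]
tr(P') = 8.3266


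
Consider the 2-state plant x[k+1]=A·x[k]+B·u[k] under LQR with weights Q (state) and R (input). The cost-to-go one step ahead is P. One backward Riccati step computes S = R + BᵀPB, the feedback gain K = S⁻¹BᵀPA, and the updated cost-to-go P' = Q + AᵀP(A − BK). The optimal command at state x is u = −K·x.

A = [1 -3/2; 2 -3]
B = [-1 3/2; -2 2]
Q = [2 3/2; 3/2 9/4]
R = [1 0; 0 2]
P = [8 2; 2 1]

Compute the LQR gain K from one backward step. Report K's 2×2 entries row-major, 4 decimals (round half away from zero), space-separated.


BᵀP = [-12.0000 -4.0000; 16.0000 5.0000]
S = R + BᵀPB = [1 0; 0 2] + [20.0000 -26.0000; -26.0000 34.0000] = [21.0000 -26.0000; -26.0000 36.0000]
BᵀPA = [-20.0000 30.0000; 26.0000 -39.0000]
K = S⁻¹·BᵀPA = [-0.5500 0.8250; 0.3250 -0.4875]
A−BK = [-0.0375 0.0563; 0.2500 -0.3750]
AᵀP(A−BK) = [0.5500 -0.8250; -0.8250 1.2375]
P' = Q + AᵀP(A−BK) = [2.5500 0.6750; 0.6750 3.4875]
tr(P') = 6.0375

-0.5500 0.8250 0.3250 -0.4875


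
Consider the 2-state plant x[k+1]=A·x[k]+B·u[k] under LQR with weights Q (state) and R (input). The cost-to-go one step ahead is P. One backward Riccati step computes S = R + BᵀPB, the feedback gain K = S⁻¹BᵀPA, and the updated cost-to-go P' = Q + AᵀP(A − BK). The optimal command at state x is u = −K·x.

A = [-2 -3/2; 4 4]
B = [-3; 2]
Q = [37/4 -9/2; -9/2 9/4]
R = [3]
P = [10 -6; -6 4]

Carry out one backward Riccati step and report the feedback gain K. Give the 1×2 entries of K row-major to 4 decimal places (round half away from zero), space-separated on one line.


1.0387 0.9227

BᵀP = [-42.0000 26.0000]
S = R + BᵀPB = [3] + [178.0000] = [181.0000]
BᵀPA = [188.0000 167.0000]
K = S⁻¹·BᵀPA = [1.0387 0.9227]
A−BK = [1.1160 1.2680; 1.9227 2.1547]
AᵀP(A−BK) = [4.7293 4.5414; 4.5414 4.4171]
P' = Q + AᵀP(A−BK) = [13.9793 0.0414; 0.0414 6.6671]
tr(P') = 20.6464


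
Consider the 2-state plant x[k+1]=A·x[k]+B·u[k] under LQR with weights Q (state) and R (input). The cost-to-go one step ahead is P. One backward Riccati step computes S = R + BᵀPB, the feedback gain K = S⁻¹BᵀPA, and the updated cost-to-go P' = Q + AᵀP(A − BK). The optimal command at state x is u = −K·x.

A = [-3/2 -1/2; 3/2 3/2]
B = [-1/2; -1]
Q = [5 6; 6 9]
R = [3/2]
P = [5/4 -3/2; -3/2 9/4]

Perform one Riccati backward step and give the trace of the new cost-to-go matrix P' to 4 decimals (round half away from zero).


BᵀP = [0.8750 -1.5000]
S = R + BᵀPB = [3/2] + [1.0625] = [2.5625]
BᵀPA = [-3.5625 -2.6875]
K = S⁻¹·BᵀPA = [-1.3902 -1.0488]
A−BK = [-2.1951 -1.0244; 0.1098 0.4512]
AᵀP(A−BK) = [9.6723 6.7637; 6.7637 4.8064]
P' = Q + AᵀP(A−BK) = [14.6723 12.7637; 12.7637 13.8064]
tr(P') = 28.4787

28.4787


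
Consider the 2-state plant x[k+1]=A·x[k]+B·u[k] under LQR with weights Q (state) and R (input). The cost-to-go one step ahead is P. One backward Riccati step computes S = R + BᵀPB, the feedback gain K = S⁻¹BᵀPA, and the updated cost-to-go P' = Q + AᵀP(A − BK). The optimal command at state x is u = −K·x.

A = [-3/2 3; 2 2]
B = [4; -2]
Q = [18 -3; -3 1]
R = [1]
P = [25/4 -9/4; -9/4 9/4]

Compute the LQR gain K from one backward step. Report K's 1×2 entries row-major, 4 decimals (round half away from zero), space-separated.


-0.4880 0.4212

BᵀP = [29.5000 -13.5000]
S = R + BᵀPB = [1] + [145.0000] = [146.0000]
BᵀPA = [-71.2500 61.5000]
K = S⁻¹·BᵀPA = [-0.4880 0.4212]
A−BK = [0.4521 1.3151; 1.0240 2.8425]
AᵀP(A−BK) = [1.7915 4.1378; 4.1378 12.3442]
P' = Q + AᵀP(A−BK) = [19.7915 1.1378; 1.1378 13.3442]
tr(P') = 33.1357


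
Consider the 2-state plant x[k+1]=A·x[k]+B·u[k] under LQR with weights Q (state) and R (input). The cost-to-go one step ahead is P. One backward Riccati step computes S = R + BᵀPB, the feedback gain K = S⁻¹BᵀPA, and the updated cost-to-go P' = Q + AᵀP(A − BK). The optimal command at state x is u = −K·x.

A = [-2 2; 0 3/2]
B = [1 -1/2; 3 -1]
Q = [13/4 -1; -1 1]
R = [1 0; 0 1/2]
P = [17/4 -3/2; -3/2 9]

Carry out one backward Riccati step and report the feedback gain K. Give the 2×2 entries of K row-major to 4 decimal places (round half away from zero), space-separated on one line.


BᵀP = [-0.2500 25.5000; -0.6250 -8.2500]
S = R + BᵀPB = [1 0; 0 1/2] + [76.2500 -25.3750; -25.3750 8.5625] = [77.2500 -25.3750; -25.3750 9.0625]
BᵀPA = [0.5000 37.7500; 1.2500 -13.6250]
K = S⁻¹·BᵀPA = [0.6452 -0.0645; 1.9444 -1.6841]
A−BK = [-1.6730 1.2225; 0.0089 0.0095]
AᵀP(A−BK) = [14.2469 -10.3626; -10.3626 7.7397]
P' = Q + AᵀP(A−BK) = [17.4969 -11.3626; -11.3626 8.7397]
tr(P') = 26.2367

0.6452 -0.0645 1.9444 -1.6841


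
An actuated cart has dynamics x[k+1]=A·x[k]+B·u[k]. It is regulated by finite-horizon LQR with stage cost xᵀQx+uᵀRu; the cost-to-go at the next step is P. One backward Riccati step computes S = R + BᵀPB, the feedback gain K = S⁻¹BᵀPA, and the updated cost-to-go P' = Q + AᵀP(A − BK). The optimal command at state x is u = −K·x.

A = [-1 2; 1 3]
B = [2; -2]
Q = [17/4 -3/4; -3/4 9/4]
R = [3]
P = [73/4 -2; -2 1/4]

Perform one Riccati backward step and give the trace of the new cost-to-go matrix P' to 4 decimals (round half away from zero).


BᵀP = [40.5000 -4.5000]
S = R + BᵀPB = [3] + [90.0000] = [93.0000]
BᵀPA = [-45.0000 67.5000]
K = S⁻¹·BᵀPA = [-0.4839 0.7258]
A−BK = [-0.0323 0.5484; 0.0323 4.4516]
AᵀP(A−BK) = [0.7258 -1.0887; -1.0887 2.2581]
P' = Q + AᵀP(A−BK) = [4.9758 -1.8387; -1.8387 4.5081]
tr(P') = 9.4839

9.4839


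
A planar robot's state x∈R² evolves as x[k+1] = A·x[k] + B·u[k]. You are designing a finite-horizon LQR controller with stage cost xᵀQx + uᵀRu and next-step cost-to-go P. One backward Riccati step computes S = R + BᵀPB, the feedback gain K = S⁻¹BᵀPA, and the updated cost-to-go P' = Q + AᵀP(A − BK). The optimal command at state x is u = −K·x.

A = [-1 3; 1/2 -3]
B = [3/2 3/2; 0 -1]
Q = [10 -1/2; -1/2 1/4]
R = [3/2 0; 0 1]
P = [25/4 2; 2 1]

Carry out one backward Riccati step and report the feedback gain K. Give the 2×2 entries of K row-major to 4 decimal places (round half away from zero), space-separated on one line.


BᵀP = [9.3750 3.0000; 7.3750 2.0000]
S = R + BᵀPB = [3/2 0; 0 1] + [14.0625 11.0625; 11.0625 9.0625] = [15.5625 11.0625; 11.0625 10.0625]
BᵀPA = [-7.8750 19.1250; -6.3750 16.1250]
K = S⁻¹·BᵀPA = [-0.2548 0.4110; -0.3534 1.1507]
A−BK = [-0.0877 0.6575; 0.1466 -1.8493]
AᵀP(A−BK) = [0.2404 -0.6781; -0.6781 2.8356]
P' = Q + AᵀP(A−BK) = [10.2404 -1.1781; -1.1781 3.0856]
tr(P') = 13.3260

-0.2548 0.4110 -0.3534 1.1507


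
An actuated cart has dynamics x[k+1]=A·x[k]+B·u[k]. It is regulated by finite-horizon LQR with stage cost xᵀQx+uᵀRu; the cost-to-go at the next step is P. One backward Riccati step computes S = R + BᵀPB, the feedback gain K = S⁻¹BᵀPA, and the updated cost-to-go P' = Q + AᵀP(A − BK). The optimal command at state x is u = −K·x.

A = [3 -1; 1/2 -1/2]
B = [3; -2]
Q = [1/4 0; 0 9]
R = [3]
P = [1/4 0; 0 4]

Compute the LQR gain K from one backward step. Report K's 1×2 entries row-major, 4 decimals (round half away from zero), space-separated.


-0.0824 0.1529

BᵀP = [0.7500 -8.0000]
S = R + BᵀPB = [3] + [18.2500] = [21.2500]
BᵀPA = [-1.7500 3.2500]
K = S⁻¹·BᵀPA = [-0.0824 0.1529]
A−BK = [3.2471 -1.4588; 0.3353 -0.1941]
AᵀP(A−BK) = [3.1059 -1.4824; -1.4824 0.7529]
P' = Q + AᵀP(A−BK) = [3.3559 -1.4824; -1.4824 9.7529]
tr(P') = 13.1088


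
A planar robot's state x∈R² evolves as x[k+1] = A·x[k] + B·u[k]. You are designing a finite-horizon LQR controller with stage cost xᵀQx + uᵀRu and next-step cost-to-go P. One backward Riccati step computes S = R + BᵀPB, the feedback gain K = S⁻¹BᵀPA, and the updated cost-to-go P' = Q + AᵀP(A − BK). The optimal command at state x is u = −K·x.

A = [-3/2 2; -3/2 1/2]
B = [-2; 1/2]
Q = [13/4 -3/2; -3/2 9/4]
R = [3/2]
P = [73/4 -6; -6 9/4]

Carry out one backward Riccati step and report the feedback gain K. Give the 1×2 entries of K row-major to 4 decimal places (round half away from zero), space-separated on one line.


BᵀP = [-39.5000 13.1250]
S = R + BᵀPB = [3/2] + [85.5625] = [87.0625]
BᵀPA = [39.5625 -72.4375]
K = S⁻¹·BᵀPA = [0.4544 -0.8320]
A−BK = [-0.5912 0.3360; -1.7272 0.9160]
AᵀP(A−BK) = [1.1472 -1.0208; -1.0208 1.2933]
P' = Q + AᵀP(A−BK) = [4.3972 -2.5208; -2.5208 3.5433]
tr(P') = 7.9405

0.4544 -0.8320


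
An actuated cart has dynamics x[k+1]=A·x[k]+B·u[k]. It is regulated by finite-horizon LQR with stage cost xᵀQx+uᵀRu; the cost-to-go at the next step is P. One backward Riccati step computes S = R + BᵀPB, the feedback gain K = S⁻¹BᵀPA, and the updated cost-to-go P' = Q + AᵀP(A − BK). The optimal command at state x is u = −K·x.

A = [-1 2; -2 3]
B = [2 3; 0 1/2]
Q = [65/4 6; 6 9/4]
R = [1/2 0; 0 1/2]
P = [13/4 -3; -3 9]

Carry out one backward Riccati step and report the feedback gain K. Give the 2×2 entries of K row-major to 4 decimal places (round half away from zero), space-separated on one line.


BᵀP = [6.5000 -6.0000; 8.2500 -4.5000]
S = R + BᵀPB = [1/2 0; 0 1/2] + [13.0000 16.5000; 16.5000 22.5000] = [13.5000 16.5000; 16.5000 23.0000]
BᵀPA = [5.5000 -5.0000; 0.7500 3.0000]
K = S⁻¹·BᵀPA = [2.9837 -4.3007; -2.1078 3.2157]
A−BK = [-0.6438 0.9542; -0.9461 1.3922]
AᵀP(A−BK) = [12.4208 -18.2582; -18.2582 26.8497]
P' = Q + AᵀP(A−BK) = [28.6708 -12.2582; -12.2582 29.0997]
tr(P') = 57.7704

2.9837 -4.3007 -2.1078 3.2157
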